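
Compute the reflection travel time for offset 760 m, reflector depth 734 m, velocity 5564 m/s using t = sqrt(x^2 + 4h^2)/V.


x^2 + 4h^2 = 760^2 + 4*734^2 = 577600 + 2155024 = 2732624
sqrt(2732624) = 1653.065
t = 1653.065 / 5564 = 0.2971 s

0.2971


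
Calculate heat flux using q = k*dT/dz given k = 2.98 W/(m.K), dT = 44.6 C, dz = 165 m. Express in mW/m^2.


q = k * dT / dz * 1000
= 2.98 * 44.6 / 165 * 1000
= 0.805503 * 1000
= 805.503 mW/m^2

805.503


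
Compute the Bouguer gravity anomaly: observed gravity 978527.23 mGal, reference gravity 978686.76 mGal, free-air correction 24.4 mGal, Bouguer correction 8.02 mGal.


BA = g_obs - g_ref + FAC - BC
= 978527.23 - 978686.76 + 24.4 - 8.02
= -143.15 mGal

-143.15


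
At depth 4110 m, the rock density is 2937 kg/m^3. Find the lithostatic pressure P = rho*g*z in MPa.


P = rho * g * z / 1e6
= 2937 * 9.81 * 4110 / 1e6
= 118417196.7 / 1e6
= 118.4172 MPa

118.4172


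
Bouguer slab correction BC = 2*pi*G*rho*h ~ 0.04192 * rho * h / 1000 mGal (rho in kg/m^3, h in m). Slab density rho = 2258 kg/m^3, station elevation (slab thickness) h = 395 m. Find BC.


BC = 0.04192 * rho * h / 1000
= 0.04192 * 2258 * 395 / 1000
= 37.3889 mGal

37.3889


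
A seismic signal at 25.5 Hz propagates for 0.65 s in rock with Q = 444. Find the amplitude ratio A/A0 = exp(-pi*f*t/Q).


pi*f*t/Q = pi*25.5*0.65/444 = 0.117279
A/A0 = exp(-0.117279) = 0.889337

0.889337


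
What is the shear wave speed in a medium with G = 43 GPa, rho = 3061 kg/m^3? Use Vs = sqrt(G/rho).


Convert G to Pa: G = 43e9 Pa
Compute G/rho = 43e9 / 3061 = 14047696.8311
Vs = sqrt(14047696.8311) = 3748.03 m/s

3748.03


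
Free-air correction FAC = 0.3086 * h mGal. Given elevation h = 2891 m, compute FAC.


FAC = 0.3086 * h
= 0.3086 * 2891
= 892.1626 mGal

892.1626


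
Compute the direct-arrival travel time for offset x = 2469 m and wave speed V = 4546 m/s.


t = x / V
= 2469 / 4546
= 0.5431 s

0.5431


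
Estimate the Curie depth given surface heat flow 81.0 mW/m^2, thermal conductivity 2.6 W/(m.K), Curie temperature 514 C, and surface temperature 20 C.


T_Curie - T_surf = 514 - 20 = 494 C
Convert q to W/m^2: 81.0 mW/m^2 = 0.081 W/m^2
d = 494 * 2.6 / 0.081 = 15856.79 m

15856.79


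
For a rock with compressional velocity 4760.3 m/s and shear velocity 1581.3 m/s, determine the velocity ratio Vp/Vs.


Vp/Vs = 4760.3 / 1581.3
= 3.0104

3.0104


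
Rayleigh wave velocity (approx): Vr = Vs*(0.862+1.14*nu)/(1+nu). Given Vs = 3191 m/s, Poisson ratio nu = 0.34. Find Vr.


Numerator factor = 0.862 + 1.14*0.34 = 1.2496
Denominator = 1 + 0.34 = 1.34
Vr = 3191 * 1.2496 / 1.34 = 2975.73 m/s

2975.73


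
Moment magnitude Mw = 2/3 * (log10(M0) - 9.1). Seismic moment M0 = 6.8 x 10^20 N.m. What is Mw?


log10(M0) = log10(6.8 x 10^20) = 20.8325
Mw = 2/3 * (20.8325 - 9.1)
= 2/3 * 11.7325
= 7.82

7.82


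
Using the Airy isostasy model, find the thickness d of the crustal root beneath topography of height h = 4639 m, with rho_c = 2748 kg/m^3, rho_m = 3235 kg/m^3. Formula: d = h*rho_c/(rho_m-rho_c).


rho_m - rho_c = 3235 - 2748 = 487
d = 4639 * 2748 / 487
= 12747972 / 487
= 26176.53 m

26176.53


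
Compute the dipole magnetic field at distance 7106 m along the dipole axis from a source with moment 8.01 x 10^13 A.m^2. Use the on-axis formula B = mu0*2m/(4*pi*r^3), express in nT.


m = 8.01 x 10^13 = 80100000000000 A.m^2
2m = 160200000000000 A.m^2
r^3 = 7106^3 = 358819147016
B = (4pi*10^-7) * 160200000000000 / (4*pi * 358819147016) * 1e9
= 201313257.242034 / 4509054384931.29 * 1e9
= 44646.4469 nT

44646.4469


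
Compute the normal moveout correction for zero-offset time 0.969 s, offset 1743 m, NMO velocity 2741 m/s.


x/Vnmo = 1743/2741 = 0.635899
(x/Vnmo)^2 = 0.404368
t0^2 = 0.938961
sqrt(0.938961 + 0.404368) = 1.159021
dt = 1.159021 - 0.969 = 0.190021

0.190021


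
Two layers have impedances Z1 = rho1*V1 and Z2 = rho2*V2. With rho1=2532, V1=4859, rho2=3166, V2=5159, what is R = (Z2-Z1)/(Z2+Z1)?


Z1 = 2532 * 4859 = 12302988
Z2 = 3166 * 5159 = 16333394
R = (16333394 - 12302988) / (16333394 + 12302988) = 4030406 / 28636382 = 0.1407

0.1407


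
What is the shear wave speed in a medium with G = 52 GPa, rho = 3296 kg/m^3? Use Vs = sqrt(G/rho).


Convert G to Pa: G = 52e9 Pa
Compute G/rho = 52e9 / 3296 = 15776699.0291
Vs = sqrt(15776699.0291) = 3971.99 m/s

3971.99


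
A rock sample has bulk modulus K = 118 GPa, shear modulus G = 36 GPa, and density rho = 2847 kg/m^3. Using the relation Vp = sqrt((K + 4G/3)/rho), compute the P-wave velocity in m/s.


First compute the effective modulus:
K + 4G/3 = 118e9 + 4*36e9/3 = 166000000000.0 Pa
Then divide by density:
166000000000.0 / 2847 = 58306989.8138 Pa/(kg/m^3)
Take the square root:
Vp = sqrt(58306989.8138) = 7635.9 m/s

7635.9


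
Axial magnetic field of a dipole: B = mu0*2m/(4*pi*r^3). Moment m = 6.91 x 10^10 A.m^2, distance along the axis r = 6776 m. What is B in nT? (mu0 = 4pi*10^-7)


m = 6.91 x 10^10 = 69100000000 A.m^2
2m = 138200000000 A.m^2
r^3 = 6776^3 = 311114456576
B = (4pi*10^-7) * 138200000000 / (4*pi * 311114456576) * 1e9
= 173667.24189 / 3909579564818.97 * 1e9
= 44.421 nT

44.421


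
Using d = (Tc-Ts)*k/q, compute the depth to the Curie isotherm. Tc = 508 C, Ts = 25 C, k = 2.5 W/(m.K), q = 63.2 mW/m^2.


T_Curie - T_surf = 508 - 25 = 483 C
Convert q to W/m^2: 63.2 mW/m^2 = 0.0632 W/m^2
d = 483 * 2.5 / 0.0632 = 19106.01 m

19106.01


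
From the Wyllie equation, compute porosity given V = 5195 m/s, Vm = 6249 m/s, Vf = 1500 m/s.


1/V - 1/Vm = 1/5195 - 1/6249 = 3.247e-05
1/Vf - 1/Vm = 1/1500 - 1/6249 = 0.00050664
phi = 3.247e-05 / 0.00050664 = 0.0641

0.0641


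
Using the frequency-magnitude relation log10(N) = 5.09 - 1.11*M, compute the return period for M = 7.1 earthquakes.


log10(N) = 5.09 - 1.11*7.1 = -2.791
N = 10^-2.791 = 0.001618
T = 1/N = 1/0.001618 = 618.0164 years

618.0164


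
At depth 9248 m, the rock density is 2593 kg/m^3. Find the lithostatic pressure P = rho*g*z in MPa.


P = rho * g * z / 1e6
= 2593 * 9.81 * 9248 / 1e6
= 235244427.84 / 1e6
= 235.2444 MPa

235.2444


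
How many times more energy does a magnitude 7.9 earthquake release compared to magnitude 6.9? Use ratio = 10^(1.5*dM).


M2 - M1 = 7.9 - 6.9 = 1.0
1.5 * 1.0 = 1.5
ratio = 10^1.5 = 31.62

31.62


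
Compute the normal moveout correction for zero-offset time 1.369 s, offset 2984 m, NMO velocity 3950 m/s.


x/Vnmo = 2984/3950 = 0.755443
(x/Vnmo)^2 = 0.570694
t0^2 = 1.874161
sqrt(1.874161 + 0.570694) = 1.563603
dt = 1.563603 - 1.369 = 0.194603

0.194603


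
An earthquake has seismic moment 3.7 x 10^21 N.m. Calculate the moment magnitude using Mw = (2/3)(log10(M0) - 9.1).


log10(M0) = log10(3.7 x 10^21) = 21.5682
Mw = 2/3 * (21.5682 - 9.1)
= 2/3 * 12.4682
= 8.31

8.31


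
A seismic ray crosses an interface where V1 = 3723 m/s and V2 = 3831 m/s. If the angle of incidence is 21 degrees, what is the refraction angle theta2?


sin(theta1) = sin(21 deg) = 0.358368
sin(theta2) = V2/V1 * sin(theta1) = 3831/3723 * 0.358368 = 0.368764
theta2 = arcsin(0.368764) = 21.6394 degrees

21.6394


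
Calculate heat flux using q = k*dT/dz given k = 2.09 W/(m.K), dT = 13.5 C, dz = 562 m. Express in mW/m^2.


q = k * dT / dz * 1000
= 2.09 * 13.5 / 562 * 1000
= 0.050205 * 1000
= 50.2046 mW/m^2

50.2046


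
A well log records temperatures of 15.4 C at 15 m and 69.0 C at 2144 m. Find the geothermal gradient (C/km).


dT = 69.0 - 15.4 = 53.6 C
dz = 2144 - 15 = 2129 m
gradient = dT/dz * 1000 = 53.6/2129 * 1000 = 25.1761 C/km

25.1761


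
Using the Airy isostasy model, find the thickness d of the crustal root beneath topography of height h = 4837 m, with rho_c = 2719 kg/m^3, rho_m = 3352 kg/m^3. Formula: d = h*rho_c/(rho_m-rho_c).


rho_m - rho_c = 3352 - 2719 = 633
d = 4837 * 2719 / 633
= 13151803 / 633
= 20776.94 m

20776.94


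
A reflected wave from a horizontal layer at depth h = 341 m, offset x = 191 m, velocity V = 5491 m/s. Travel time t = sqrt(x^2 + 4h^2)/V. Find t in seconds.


x^2 + 4h^2 = 191^2 + 4*341^2 = 36481 + 465124 = 501605
sqrt(501605) = 708.2408
t = 708.2408 / 5491 = 0.129 s

0.129


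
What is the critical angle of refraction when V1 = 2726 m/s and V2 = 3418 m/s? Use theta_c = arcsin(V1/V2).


V1/V2 = 2726/3418 = 0.797542
theta_c = arcsin(0.797542) = 52.8961 degrees

52.8961


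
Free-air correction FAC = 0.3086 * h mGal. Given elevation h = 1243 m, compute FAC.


FAC = 0.3086 * h
= 0.3086 * 1243
= 383.5898 mGal

383.5898


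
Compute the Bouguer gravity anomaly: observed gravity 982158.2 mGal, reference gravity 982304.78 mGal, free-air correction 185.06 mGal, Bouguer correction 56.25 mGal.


BA = g_obs - g_ref + FAC - BC
= 982158.2 - 982304.78 + 185.06 - 56.25
= -17.77 mGal

-17.77


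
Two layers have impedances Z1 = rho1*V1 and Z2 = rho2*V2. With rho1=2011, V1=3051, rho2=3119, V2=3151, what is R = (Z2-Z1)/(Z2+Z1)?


Z1 = 2011 * 3051 = 6135561
Z2 = 3119 * 3151 = 9827969
R = (9827969 - 6135561) / (9827969 + 6135561) = 3692408 / 15963530 = 0.2313

0.2313


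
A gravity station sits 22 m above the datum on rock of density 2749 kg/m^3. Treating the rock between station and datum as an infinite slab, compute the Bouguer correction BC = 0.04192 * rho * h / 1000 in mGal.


BC = 0.04192 * rho * h / 1000
= 0.04192 * 2749 * 22 / 1000
= 2.5352 mGal

2.5352


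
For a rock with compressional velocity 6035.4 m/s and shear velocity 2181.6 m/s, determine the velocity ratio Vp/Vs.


Vp/Vs = 6035.4 / 2181.6
= 2.7665

2.7665


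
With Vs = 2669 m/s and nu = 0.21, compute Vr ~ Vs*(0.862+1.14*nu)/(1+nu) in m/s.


Numerator factor = 0.862 + 1.14*0.21 = 1.1014
Denominator = 1 + 0.21 = 1.21
Vr = 2669 * 1.1014 / 1.21 = 2429.45 m/s

2429.45


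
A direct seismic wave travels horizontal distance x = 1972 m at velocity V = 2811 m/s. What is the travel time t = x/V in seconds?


t = x / V
= 1972 / 2811
= 0.7015 s

0.7015


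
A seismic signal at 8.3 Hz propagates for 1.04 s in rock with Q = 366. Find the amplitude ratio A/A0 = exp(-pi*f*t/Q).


pi*f*t/Q = pi*8.3*1.04/366 = 0.074094
A/A0 = exp(-0.074094) = 0.928585

0.928585


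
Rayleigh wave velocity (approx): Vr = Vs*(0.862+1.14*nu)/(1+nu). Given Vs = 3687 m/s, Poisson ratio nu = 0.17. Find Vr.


Numerator factor = 0.862 + 1.14*0.17 = 1.0558
Denominator = 1 + 0.17 = 1.17
Vr = 3687 * 1.0558 / 1.17 = 3327.12 m/s

3327.12


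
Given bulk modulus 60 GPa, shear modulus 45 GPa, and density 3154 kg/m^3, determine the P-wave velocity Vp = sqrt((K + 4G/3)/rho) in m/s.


First compute the effective modulus:
K + 4G/3 = 60e9 + 4*45e9/3 = 120000000000.0 Pa
Then divide by density:
120000000000.0 / 3154 = 38046924.5403 Pa/(kg/m^3)
Take the square root:
Vp = sqrt(38046924.5403) = 6168.22 m/s

6168.22


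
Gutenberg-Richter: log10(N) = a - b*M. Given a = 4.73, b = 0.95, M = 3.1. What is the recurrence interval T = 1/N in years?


log10(N) = 4.73 - 0.95*3.1 = 1.785
N = 10^1.785 = 60.95369
T = 1/N = 1/60.95369 = 0.0164 years

0.0164


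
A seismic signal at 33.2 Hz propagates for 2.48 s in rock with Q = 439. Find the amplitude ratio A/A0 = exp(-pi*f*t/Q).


pi*f*t/Q = pi*33.2*2.48/439 = 0.589217
A/A0 = exp(-0.589217) = 0.554762

0.554762


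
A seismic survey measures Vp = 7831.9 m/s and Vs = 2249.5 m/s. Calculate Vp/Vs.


Vp/Vs = 7831.9 / 2249.5
= 3.4816

3.4816


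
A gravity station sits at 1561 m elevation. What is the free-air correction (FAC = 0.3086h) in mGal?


FAC = 0.3086 * h
= 0.3086 * 1561
= 481.7246 mGal

481.7246


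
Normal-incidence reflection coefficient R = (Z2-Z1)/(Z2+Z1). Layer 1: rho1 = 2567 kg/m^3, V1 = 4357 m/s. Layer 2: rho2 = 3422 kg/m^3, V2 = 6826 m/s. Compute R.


Z1 = 2567 * 4357 = 11184419
Z2 = 3422 * 6826 = 23358572
R = (23358572 - 11184419) / (23358572 + 11184419) = 12174153 / 34542991 = 0.3524

0.3524


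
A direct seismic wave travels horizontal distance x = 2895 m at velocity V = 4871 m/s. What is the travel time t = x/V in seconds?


t = x / V
= 2895 / 4871
= 0.5943 s

0.5943


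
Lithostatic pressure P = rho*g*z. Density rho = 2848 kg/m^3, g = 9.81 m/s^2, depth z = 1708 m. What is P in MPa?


P = rho * g * z / 1e6
= 2848 * 9.81 * 1708 / 1e6
= 47719607.04 / 1e6
= 47.7196 MPa

47.7196


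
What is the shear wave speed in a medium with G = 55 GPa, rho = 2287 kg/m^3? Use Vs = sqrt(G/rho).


Convert G to Pa: G = 55e9 Pa
Compute G/rho = 55e9 / 2287 = 24048972.453
Vs = sqrt(24048972.453) = 4903.98 m/s

4903.98


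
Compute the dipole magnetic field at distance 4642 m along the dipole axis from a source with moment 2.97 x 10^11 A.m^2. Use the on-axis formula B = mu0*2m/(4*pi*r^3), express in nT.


m = 2.97 x 10^11 = 297000000000 A.m^2
2m = 594000000000 A.m^2
r^3 = 4642^3 = 100026577288
B = (4pi*10^-7) * 594000000000 / (4*pi * 100026577288) * 1e9
= 746442.414493 / 1256971041486.85 * 1e9
= 593.8422 nT

593.8422


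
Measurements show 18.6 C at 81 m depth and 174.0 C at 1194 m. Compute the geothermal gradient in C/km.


dT = 174.0 - 18.6 = 155.4 C
dz = 1194 - 81 = 1113 m
gradient = dT/dz * 1000 = 155.4/1113 * 1000 = 139.6226 C/km

139.6226


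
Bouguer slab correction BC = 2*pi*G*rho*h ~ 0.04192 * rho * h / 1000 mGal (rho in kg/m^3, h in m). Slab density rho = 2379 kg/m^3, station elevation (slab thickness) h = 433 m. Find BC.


BC = 0.04192 * rho * h / 1000
= 0.04192 * 2379 * 433 / 1000
= 43.1821 mGal

43.1821


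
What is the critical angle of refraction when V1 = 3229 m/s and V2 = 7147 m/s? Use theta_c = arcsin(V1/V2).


V1/V2 = 3229/7147 = 0.451798
theta_c = arcsin(0.451798) = 26.8591 degrees

26.8591


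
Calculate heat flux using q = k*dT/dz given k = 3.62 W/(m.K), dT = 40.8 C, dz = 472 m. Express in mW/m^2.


q = k * dT / dz * 1000
= 3.62 * 40.8 / 472 * 1000
= 0.312915 * 1000
= 312.9153 mW/m^2

312.9153


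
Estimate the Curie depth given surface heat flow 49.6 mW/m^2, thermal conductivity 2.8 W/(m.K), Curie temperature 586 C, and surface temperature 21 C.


T_Curie - T_surf = 586 - 21 = 565 C
Convert q to W/m^2: 49.6 mW/m^2 = 0.0496 W/m^2
d = 565 * 2.8 / 0.0496 = 31895.16 m

31895.16


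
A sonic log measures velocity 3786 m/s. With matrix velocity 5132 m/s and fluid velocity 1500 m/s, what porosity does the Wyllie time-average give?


1/V - 1/Vm = 1/3786 - 1/5132 = 6.928e-05
1/Vf - 1/Vm = 1/1500 - 1/5132 = 0.00047181
phi = 6.928e-05 / 0.00047181 = 0.1468

0.1468


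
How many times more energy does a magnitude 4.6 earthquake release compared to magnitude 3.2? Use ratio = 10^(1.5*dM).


M2 - M1 = 4.6 - 3.2 = 1.4
1.5 * 1.4 = 2.1
ratio = 10^2.1 = 125.89

125.89


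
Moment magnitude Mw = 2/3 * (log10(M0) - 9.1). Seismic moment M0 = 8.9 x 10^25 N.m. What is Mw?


log10(M0) = log10(8.9 x 10^25) = 25.9494
Mw = 2/3 * (25.9494 - 9.1)
= 2/3 * 16.8494
= 11.23

11.23


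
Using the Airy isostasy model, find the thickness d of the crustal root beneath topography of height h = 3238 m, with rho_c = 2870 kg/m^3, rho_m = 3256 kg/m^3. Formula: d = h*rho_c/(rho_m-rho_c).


rho_m - rho_c = 3256 - 2870 = 386
d = 3238 * 2870 / 386
= 9293060 / 386
= 24075.28 m

24075.28


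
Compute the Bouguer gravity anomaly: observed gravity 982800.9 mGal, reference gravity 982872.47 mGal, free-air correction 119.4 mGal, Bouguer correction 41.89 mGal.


BA = g_obs - g_ref + FAC - BC
= 982800.9 - 982872.47 + 119.4 - 41.89
= 5.94 mGal

5.94


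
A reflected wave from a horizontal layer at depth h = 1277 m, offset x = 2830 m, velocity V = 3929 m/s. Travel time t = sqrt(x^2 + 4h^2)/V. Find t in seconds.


x^2 + 4h^2 = 2830^2 + 4*1277^2 = 8008900 + 6522916 = 14531816
sqrt(14531816) = 3812.0619
t = 3812.0619 / 3929 = 0.9702 s

0.9702


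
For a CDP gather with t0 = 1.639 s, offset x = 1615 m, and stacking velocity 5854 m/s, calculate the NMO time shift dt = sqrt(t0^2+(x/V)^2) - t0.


x/Vnmo = 1615/5854 = 0.27588
(x/Vnmo)^2 = 0.07611
t0^2 = 2.686321
sqrt(2.686321 + 0.07611) = 1.662056
dt = 1.662056 - 1.639 = 0.023056

0.023056


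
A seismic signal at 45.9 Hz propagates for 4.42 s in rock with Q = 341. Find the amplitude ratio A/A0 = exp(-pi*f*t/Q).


pi*f*t/Q = pi*45.9*4.42/341 = 1.869091
A/A0 = exp(-1.869091) = 0.154264

0.154264


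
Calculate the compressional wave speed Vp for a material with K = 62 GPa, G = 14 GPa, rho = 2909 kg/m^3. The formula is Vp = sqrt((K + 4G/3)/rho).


First compute the effective modulus:
K + 4G/3 = 62e9 + 4*14e9/3 = 80666666666.67 Pa
Then divide by density:
80666666666.67 / 2909 = 27730033.2302 Pa/(kg/m^3)
Take the square root:
Vp = sqrt(27730033.2302) = 5265.93 m/s

5265.93


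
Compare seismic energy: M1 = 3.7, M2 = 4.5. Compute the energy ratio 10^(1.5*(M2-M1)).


M2 - M1 = 4.5 - 3.7 = 0.8
1.5 * 0.8 = 1.2
ratio = 10^1.2 = 15.85

15.85


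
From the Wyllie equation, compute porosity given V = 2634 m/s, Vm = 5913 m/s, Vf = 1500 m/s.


1/V - 1/Vm = 1/2634 - 1/5913 = 0.00021053
1/Vf - 1/Vm = 1/1500 - 1/5913 = 0.00049755
phi = 0.00021053 / 0.00049755 = 0.4231

0.4231


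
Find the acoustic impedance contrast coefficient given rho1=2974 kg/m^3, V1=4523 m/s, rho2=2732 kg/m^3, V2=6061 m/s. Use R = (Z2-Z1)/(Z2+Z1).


Z1 = 2974 * 4523 = 13451402
Z2 = 2732 * 6061 = 16558652
R = (16558652 - 13451402) / (16558652 + 13451402) = 3107250 / 30010054 = 0.1035

0.1035


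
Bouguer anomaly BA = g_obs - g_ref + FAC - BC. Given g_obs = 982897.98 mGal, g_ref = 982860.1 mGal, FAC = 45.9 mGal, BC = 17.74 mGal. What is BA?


BA = g_obs - g_ref + FAC - BC
= 982897.98 - 982860.1 + 45.9 - 17.74
= 66.04 mGal

66.04


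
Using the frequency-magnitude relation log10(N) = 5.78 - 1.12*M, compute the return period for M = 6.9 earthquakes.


log10(N) = 5.78 - 1.12*6.9 = -1.948
N = 10^-1.948 = 0.011272
T = 1/N = 1/0.011272 = 88.7156 years

88.7156


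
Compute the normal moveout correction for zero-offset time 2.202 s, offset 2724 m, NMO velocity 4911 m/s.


x/Vnmo = 2724/4911 = 0.554673
(x/Vnmo)^2 = 0.307662
t0^2 = 4.848804
sqrt(4.848804 + 0.307662) = 2.270785
dt = 2.270785 - 2.202 = 0.068785

0.068785


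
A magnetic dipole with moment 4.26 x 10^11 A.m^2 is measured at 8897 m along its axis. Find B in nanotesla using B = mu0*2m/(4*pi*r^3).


m = 4.26 x 10^11 = 426000000000 A.m^2
2m = 852000000000 A.m^2
r^3 = 8897^3 = 704256350273
B = (4pi*10^-7) * 852000000000 / (4*pi * 704256350273) * 1e9
= 1070654.776343 / 8849946305046.47 * 1e9
= 120.9787 nT

120.9787


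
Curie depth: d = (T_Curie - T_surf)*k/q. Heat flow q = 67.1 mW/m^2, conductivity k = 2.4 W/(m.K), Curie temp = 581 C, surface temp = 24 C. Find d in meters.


T_Curie - T_surf = 581 - 24 = 557 C
Convert q to W/m^2: 67.1 mW/m^2 = 0.0671 W/m^2
d = 557 * 2.4 / 0.0671 = 19922.5 m

19922.5


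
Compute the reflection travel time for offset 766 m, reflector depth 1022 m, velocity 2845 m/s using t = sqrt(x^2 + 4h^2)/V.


x^2 + 4h^2 = 766^2 + 4*1022^2 = 586756 + 4177936 = 4764692
sqrt(4764692) = 2182.8174
t = 2182.8174 / 2845 = 0.7672 s

0.7672


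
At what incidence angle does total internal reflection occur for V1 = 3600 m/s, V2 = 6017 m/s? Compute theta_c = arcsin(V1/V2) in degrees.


V1/V2 = 3600/6017 = 0.598305
theta_c = arcsin(0.598305) = 36.7486 degrees

36.7486


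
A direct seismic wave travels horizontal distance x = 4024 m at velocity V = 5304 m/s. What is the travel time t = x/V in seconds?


t = x / V
= 4024 / 5304
= 0.7587 s

0.7587


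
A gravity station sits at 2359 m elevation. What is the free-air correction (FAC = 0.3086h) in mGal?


FAC = 0.3086 * h
= 0.3086 * 2359
= 727.9874 mGal

727.9874


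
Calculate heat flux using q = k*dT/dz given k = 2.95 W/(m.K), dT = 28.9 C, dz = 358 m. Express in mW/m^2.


q = k * dT / dz * 1000
= 2.95 * 28.9 / 358 * 1000
= 0.238142 * 1000
= 238.1425 mW/m^2

238.1425


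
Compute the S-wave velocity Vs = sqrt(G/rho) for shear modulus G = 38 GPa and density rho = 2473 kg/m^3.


Convert G to Pa: G = 38e9 Pa
Compute G/rho = 38e9 / 2473 = 15365952.2847
Vs = sqrt(15365952.2847) = 3919.94 m/s

3919.94


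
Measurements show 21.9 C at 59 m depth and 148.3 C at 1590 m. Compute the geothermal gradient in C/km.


dT = 148.3 - 21.9 = 126.4 C
dz = 1590 - 59 = 1531 m
gradient = dT/dz * 1000 = 126.4/1531 * 1000 = 82.5604 C/km

82.5604


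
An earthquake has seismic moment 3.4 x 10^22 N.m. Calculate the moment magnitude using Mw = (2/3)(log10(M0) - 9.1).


log10(M0) = log10(3.4 x 10^22) = 22.5315
Mw = 2/3 * (22.5315 - 9.1)
= 2/3 * 13.4315
= 8.95

8.95


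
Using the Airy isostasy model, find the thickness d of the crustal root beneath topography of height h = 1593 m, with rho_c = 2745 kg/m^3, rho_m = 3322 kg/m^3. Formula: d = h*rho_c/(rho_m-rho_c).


rho_m - rho_c = 3322 - 2745 = 577
d = 1593 * 2745 / 577
= 4372785 / 577
= 7578.48 m

7578.48


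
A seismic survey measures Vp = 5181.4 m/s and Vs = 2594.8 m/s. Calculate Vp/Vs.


Vp/Vs = 5181.4 / 2594.8
= 1.9968

1.9968


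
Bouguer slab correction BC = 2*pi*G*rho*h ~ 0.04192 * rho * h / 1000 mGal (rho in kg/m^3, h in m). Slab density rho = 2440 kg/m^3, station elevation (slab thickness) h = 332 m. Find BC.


BC = 0.04192 * rho * h / 1000
= 0.04192 * 2440 * 332 / 1000
= 33.9586 mGal

33.9586


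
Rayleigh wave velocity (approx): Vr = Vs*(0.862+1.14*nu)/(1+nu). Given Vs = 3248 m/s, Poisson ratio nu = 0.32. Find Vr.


Numerator factor = 0.862 + 1.14*0.32 = 1.2268
Denominator = 1 + 0.32 = 1.32
Vr = 3248 * 1.2268 / 1.32 = 3018.67 m/s

3018.67


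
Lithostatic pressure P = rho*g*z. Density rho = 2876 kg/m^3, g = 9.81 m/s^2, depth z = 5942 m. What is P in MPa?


P = rho * g * z / 1e6
= 2876 * 9.81 * 5942 / 1e6
= 167644973.52 / 1e6
= 167.645 MPa

167.645


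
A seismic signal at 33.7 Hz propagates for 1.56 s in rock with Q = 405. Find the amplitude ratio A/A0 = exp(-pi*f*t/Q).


pi*f*t/Q = pi*33.7*1.56/405 = 0.407802
A/A0 = exp(-0.407802) = 0.665111

0.665111


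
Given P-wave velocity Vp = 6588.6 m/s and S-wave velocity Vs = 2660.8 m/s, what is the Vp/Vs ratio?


Vp/Vs = 6588.6 / 2660.8
= 2.4762

2.4762


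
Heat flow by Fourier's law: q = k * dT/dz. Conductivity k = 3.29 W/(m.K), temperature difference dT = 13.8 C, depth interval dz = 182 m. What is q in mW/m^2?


q = k * dT / dz * 1000
= 3.29 * 13.8 / 182 * 1000
= 0.249462 * 1000
= 249.4615 mW/m^2

249.4615


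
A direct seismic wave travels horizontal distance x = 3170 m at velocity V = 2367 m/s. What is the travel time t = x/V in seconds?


t = x / V
= 3170 / 2367
= 1.3392 s

1.3392


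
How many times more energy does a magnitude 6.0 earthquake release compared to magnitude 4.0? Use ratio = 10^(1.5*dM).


M2 - M1 = 6.0 - 4.0 = 2.0
1.5 * 2.0 = 3.0
ratio = 10^3.0 = 1000.0

1000.0


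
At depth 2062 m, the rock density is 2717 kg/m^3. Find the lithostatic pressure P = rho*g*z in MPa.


P = rho * g * z / 1e6
= 2717 * 9.81 * 2062 / 1e6
= 54960073.74 / 1e6
= 54.9601 MPa

54.9601


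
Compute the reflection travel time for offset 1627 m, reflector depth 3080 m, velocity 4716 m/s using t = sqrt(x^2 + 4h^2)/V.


x^2 + 4h^2 = 1627^2 + 4*3080^2 = 2647129 + 37945600 = 40592729
sqrt(40592729) = 6371.2423
t = 6371.2423 / 4716 = 1.351 s

1.351


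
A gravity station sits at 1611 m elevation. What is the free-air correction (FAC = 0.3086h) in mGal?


FAC = 0.3086 * h
= 0.3086 * 1611
= 497.1546 mGal

497.1546


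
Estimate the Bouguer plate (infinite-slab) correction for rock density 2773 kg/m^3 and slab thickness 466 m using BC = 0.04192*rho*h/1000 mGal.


BC = 0.04192 * rho * h / 1000
= 0.04192 * 2773 * 466 / 1000
= 54.1698 mGal

54.1698


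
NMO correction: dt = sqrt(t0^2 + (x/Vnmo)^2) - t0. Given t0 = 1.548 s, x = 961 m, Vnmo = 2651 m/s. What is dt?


x/Vnmo = 961/2651 = 0.362505
(x/Vnmo)^2 = 0.13141
t0^2 = 2.396304
sqrt(2.396304 + 0.13141) = 1.589879
dt = 1.589879 - 1.548 = 0.041879

0.041879


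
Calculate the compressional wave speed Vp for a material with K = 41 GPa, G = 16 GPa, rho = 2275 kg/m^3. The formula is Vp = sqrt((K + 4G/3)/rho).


First compute the effective modulus:
K + 4G/3 = 41e9 + 4*16e9/3 = 62333333333.33 Pa
Then divide by density:
62333333333.33 / 2275 = 27399267.3993 Pa/(kg/m^3)
Take the square root:
Vp = sqrt(27399267.3993) = 5234.43 m/s

5234.43


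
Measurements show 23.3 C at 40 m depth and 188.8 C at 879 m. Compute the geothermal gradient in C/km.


dT = 188.8 - 23.3 = 165.5 C
dz = 879 - 40 = 839 m
gradient = dT/dz * 1000 = 165.5/839 * 1000 = 197.2586 C/km

197.2586


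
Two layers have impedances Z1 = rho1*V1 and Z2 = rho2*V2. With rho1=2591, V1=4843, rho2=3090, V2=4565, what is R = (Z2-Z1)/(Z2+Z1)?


Z1 = 2591 * 4843 = 12548213
Z2 = 3090 * 4565 = 14105850
R = (14105850 - 12548213) / (14105850 + 12548213) = 1557637 / 26654063 = 0.0584

0.0584


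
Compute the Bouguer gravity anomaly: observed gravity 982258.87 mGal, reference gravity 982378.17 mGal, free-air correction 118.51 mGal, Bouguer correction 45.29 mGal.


BA = g_obs - g_ref + FAC - BC
= 982258.87 - 982378.17 + 118.51 - 45.29
= -46.08 mGal

-46.08


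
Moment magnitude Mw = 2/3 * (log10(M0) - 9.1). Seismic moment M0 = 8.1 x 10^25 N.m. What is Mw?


log10(M0) = log10(8.1 x 10^25) = 25.9085
Mw = 2/3 * (25.9085 - 9.1)
= 2/3 * 16.8085
= 11.21

11.21


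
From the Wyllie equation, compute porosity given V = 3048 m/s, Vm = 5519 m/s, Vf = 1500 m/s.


1/V - 1/Vm = 1/3048 - 1/5519 = 0.00014689
1/Vf - 1/Vm = 1/1500 - 1/5519 = 0.00048547
phi = 0.00014689 / 0.00048547 = 0.3026

0.3026


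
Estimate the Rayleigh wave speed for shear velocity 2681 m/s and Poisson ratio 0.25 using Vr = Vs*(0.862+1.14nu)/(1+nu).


Numerator factor = 0.862 + 1.14*0.25 = 1.147
Denominator = 1 + 0.25 = 1.25
Vr = 2681 * 1.147 / 1.25 = 2460.09 m/s

2460.09


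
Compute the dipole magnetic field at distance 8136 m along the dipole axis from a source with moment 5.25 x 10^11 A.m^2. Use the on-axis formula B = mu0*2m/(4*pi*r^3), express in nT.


m = 5.25 x 10^11 = 525000000000 A.m^2
2m = 1050000000000 A.m^2
r^3 = 8136^3 = 538558419456
B = (4pi*10^-7) * 1050000000000 / (4*pi * 538558419456) * 1e9
= 1319468.914508 / 6767724696367.6 * 1e9
= 194.9649 nT

194.9649


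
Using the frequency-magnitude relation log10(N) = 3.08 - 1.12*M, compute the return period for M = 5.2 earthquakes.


log10(N) = 3.08 - 1.12*5.2 = -2.744
N = 10^-2.744 = 0.001803
T = 1/N = 1/0.001803 = 554.6257 years

554.6257


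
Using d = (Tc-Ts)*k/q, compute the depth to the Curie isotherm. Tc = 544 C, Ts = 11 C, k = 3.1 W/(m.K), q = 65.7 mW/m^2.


T_Curie - T_surf = 544 - 11 = 533 C
Convert q to W/m^2: 65.7 mW/m^2 = 0.0657 W/m^2
d = 533 * 3.1 / 0.0657 = 25149.16 m

25149.16


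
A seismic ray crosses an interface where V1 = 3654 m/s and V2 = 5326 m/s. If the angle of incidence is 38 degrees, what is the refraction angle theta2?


sin(theta1) = sin(38 deg) = 0.615661
sin(theta2) = V2/V1 * sin(theta1) = 5326/3654 * 0.615661 = 0.897376
theta2 = arcsin(0.897376) = 63.8153 degrees

63.8153


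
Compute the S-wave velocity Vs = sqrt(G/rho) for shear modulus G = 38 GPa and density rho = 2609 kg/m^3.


Convert G to Pa: G = 38e9 Pa
Compute G/rho = 38e9 / 2609 = 14564967.4205
Vs = sqrt(14564967.4205) = 3816.41 m/s

3816.41


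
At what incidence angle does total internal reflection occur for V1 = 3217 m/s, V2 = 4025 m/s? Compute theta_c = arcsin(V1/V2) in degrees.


V1/V2 = 3217/4025 = 0.799255
theta_c = arcsin(0.799255) = 53.059 degrees

53.059


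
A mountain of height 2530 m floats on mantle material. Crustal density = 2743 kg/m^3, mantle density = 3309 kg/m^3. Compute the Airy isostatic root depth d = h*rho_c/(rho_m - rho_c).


rho_m - rho_c = 3309 - 2743 = 566
d = 2530 * 2743 / 566
= 6939790 / 566
= 12261.11 m

12261.11


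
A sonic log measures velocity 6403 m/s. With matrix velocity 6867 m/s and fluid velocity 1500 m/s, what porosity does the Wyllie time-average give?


1/V - 1/Vm = 1/6403 - 1/6867 = 1.055e-05
1/Vf - 1/Vm = 1/1500 - 1/6867 = 0.00052104
phi = 1.055e-05 / 0.00052104 = 0.0203

0.0203


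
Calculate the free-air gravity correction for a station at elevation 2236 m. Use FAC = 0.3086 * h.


FAC = 0.3086 * h
= 0.3086 * 2236
= 690.0296 mGal

690.0296


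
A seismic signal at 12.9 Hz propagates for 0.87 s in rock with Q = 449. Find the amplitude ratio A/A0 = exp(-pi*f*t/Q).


pi*f*t/Q = pi*12.9*0.87/449 = 0.078526
A/A0 = exp(-0.078526) = 0.924478

0.924478


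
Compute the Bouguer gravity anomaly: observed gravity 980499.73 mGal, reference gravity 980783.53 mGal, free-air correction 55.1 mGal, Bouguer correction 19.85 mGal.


BA = g_obs - g_ref + FAC - BC
= 980499.73 - 980783.53 + 55.1 - 19.85
= -248.55 mGal

-248.55


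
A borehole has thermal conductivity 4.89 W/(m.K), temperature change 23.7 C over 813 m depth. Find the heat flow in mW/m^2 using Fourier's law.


q = k * dT / dz * 1000
= 4.89 * 23.7 / 813 * 1000
= 0.14255 * 1000
= 142.5498 mW/m^2

142.5498


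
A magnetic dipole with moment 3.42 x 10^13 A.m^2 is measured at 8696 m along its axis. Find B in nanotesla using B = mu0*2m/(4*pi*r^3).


m = 3.42 x 10^13 = 34200000000000 A.m^2
2m = 68400000000000 A.m^2
r^3 = 8696^3 = 657595137536
B = (4pi*10^-7) * 68400000000000 / (4*pi * 657595137536) * 1e9
= 85953975.002217 / 8263584212477.87 * 1e9
= 10401.5368 nT

10401.5368


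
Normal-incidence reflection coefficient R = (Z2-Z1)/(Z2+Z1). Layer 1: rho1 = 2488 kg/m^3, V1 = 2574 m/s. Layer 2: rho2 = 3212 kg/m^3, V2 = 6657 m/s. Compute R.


Z1 = 2488 * 2574 = 6404112
Z2 = 3212 * 6657 = 21382284
R = (21382284 - 6404112) / (21382284 + 6404112) = 14978172 / 27786396 = 0.539

0.539


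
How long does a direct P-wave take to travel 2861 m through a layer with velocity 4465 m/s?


t = x / V
= 2861 / 4465
= 0.6408 s

0.6408


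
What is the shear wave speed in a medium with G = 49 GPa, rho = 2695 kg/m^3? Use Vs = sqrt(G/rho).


Convert G to Pa: G = 49e9 Pa
Compute G/rho = 49e9 / 2695 = 18181818.1818
Vs = sqrt(18181818.1818) = 4264.01 m/s

4264.01


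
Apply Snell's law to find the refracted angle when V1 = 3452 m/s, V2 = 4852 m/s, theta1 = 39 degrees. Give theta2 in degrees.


sin(theta1) = sin(39 deg) = 0.62932
sin(theta2) = V2/V1 * sin(theta1) = 4852/3452 * 0.62932 = 0.884549
theta2 = arcsin(0.884549) = 62.1961 degrees

62.1961


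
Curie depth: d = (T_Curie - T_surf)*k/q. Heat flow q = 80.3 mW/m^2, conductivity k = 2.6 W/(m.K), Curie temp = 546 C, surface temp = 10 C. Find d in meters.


T_Curie - T_surf = 546 - 10 = 536 C
Convert q to W/m^2: 80.3 mW/m^2 = 0.0803 W/m^2
d = 536 * 2.6 / 0.0803 = 17354.92 m

17354.92


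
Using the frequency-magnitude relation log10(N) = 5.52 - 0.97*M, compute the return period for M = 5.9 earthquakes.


log10(N) = 5.52 - 0.97*5.9 = -0.203
N = 10^-0.203 = 0.626614
T = 1/N = 1/0.626614 = 1.5959 years

1.5959


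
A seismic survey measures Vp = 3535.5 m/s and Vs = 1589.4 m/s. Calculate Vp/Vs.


Vp/Vs = 3535.5 / 1589.4
= 2.2244

2.2244


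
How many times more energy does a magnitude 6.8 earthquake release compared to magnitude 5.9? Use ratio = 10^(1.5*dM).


M2 - M1 = 6.8 - 5.9 = 0.9
1.5 * 0.9 = 1.35
ratio = 10^1.35 = 22.39

22.39


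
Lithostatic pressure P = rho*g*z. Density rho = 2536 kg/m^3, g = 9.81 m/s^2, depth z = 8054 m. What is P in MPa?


P = rho * g * z / 1e6
= 2536 * 9.81 * 8054 / 1e6
= 200368700.64 / 1e6
= 200.3687 MPa

200.3687


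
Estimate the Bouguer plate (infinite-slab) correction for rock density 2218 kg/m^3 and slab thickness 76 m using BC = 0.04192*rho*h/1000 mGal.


BC = 0.04192 * rho * h / 1000
= 0.04192 * 2218 * 76 / 1000
= 7.0664 mGal

7.0664


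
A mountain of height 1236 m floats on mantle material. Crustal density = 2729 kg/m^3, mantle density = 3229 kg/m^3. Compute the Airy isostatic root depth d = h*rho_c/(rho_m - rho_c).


rho_m - rho_c = 3229 - 2729 = 500
d = 1236 * 2729 / 500
= 3373044 / 500
= 6746.09 m

6746.09


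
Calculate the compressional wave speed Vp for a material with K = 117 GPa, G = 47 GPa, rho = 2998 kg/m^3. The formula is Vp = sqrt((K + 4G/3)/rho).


First compute the effective modulus:
K + 4G/3 = 117e9 + 4*47e9/3 = 179666666666.67 Pa
Then divide by density:
179666666666.67 / 2998 = 59928841.4499 Pa/(kg/m^3)
Take the square root:
Vp = sqrt(59928841.4499) = 7741.37 m/s

7741.37


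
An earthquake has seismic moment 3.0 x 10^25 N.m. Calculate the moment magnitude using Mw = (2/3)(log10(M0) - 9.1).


log10(M0) = log10(3.0 x 10^25) = 25.4771
Mw = 2/3 * (25.4771 - 9.1)
= 2/3 * 16.3771
= 10.92

10.92


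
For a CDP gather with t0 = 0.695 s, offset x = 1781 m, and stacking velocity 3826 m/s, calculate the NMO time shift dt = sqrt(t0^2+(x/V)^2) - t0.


x/Vnmo = 1781/3826 = 0.465499
(x/Vnmo)^2 = 0.21669
t0^2 = 0.483025
sqrt(0.483025 + 0.21669) = 0.836489
dt = 0.836489 - 0.695 = 0.141489

0.141489


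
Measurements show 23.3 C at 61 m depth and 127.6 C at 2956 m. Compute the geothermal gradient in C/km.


dT = 127.6 - 23.3 = 104.3 C
dz = 2956 - 61 = 2895 m
gradient = dT/dz * 1000 = 104.3/2895 * 1000 = 36.0276 C/km

36.0276


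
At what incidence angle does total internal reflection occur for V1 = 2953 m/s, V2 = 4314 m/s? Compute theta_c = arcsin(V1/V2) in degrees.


V1/V2 = 2953/4314 = 0.684516
theta_c = arcsin(0.684516) = 43.1975 degrees

43.1975


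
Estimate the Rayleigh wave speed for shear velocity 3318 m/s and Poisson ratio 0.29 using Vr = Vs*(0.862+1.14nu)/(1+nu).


Numerator factor = 0.862 + 1.14*0.29 = 1.1926
Denominator = 1 + 0.29 = 1.29
Vr = 3318 * 1.1926 / 1.29 = 3067.48 m/s

3067.48


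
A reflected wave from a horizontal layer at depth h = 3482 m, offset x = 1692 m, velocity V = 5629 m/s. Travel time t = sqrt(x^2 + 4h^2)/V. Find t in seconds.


x^2 + 4h^2 = 1692^2 + 4*3482^2 = 2862864 + 48497296 = 51360160
sqrt(51360160) = 7166.6003
t = 7166.6003 / 5629 = 1.2732 s

1.2732


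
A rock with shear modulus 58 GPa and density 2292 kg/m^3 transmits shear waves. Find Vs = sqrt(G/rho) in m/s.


Convert G to Pa: G = 58e9 Pa
Compute G/rho = 58e9 / 2292 = 25305410.1222
Vs = sqrt(25305410.1222) = 5030.45 m/s

5030.45


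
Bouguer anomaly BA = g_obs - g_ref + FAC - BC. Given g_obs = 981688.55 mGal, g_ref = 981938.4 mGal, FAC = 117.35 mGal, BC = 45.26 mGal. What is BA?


BA = g_obs - g_ref + FAC - BC
= 981688.55 - 981938.4 + 117.35 - 45.26
= -177.76 mGal

-177.76


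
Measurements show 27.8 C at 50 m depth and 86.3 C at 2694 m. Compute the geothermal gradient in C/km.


dT = 86.3 - 27.8 = 58.5 C
dz = 2694 - 50 = 2644 m
gradient = dT/dz * 1000 = 58.5/2644 * 1000 = 22.1256 C/km

22.1256


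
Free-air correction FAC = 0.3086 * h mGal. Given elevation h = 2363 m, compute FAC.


FAC = 0.3086 * h
= 0.3086 * 2363
= 729.2218 mGal

729.2218


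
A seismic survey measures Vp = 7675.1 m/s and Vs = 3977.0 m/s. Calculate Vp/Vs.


Vp/Vs = 7675.1 / 3977.0
= 1.9299

1.9299


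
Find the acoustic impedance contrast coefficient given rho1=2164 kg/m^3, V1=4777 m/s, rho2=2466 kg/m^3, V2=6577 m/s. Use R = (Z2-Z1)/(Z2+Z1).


Z1 = 2164 * 4777 = 10337428
Z2 = 2466 * 6577 = 16218882
R = (16218882 - 10337428) / (16218882 + 10337428) = 5881454 / 26556310 = 0.2215

0.2215


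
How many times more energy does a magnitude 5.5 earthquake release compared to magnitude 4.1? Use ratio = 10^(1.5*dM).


M2 - M1 = 5.5 - 4.1 = 1.4
1.5 * 1.4 = 2.1
ratio = 10^2.1 = 125.89

125.89


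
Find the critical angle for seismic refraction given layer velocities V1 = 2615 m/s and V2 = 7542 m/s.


V1/V2 = 2615/7542 = 0.346725
theta_c = arcsin(0.346725) = 20.2871 degrees

20.2871


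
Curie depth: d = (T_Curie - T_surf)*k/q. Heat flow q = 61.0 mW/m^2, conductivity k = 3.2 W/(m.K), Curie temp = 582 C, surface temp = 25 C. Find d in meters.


T_Curie - T_surf = 582 - 25 = 557 C
Convert q to W/m^2: 61.0 mW/m^2 = 0.061 W/m^2
d = 557 * 3.2 / 0.061 = 29219.67 m

29219.67


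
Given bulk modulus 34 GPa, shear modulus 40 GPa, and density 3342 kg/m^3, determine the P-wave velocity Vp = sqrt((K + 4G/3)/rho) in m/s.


First compute the effective modulus:
K + 4G/3 = 34e9 + 4*40e9/3 = 87333333333.33 Pa
Then divide by density:
87333333333.33 / 3342 = 26132056.6527 Pa/(kg/m^3)
Take the square root:
Vp = sqrt(26132056.6527) = 5111.95 m/s

5111.95


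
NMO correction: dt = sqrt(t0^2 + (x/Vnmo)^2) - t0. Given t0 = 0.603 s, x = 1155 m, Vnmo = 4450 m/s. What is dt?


x/Vnmo = 1155/4450 = 0.259551
(x/Vnmo)^2 = 0.067366
t0^2 = 0.363609
sqrt(0.363609 + 0.067366) = 0.656487
dt = 0.656487 - 0.603 = 0.053487

0.053487


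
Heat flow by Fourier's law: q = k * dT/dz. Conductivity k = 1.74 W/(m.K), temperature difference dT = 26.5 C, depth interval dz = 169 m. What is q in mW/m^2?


q = k * dT / dz * 1000
= 1.74 * 26.5 / 169 * 1000
= 0.27284 * 1000
= 272.8402 mW/m^2

272.8402


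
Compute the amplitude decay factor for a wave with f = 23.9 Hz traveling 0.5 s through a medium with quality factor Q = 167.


pi*f*t/Q = pi*23.9*0.5/167 = 0.224803
A/A0 = exp(-0.224803) = 0.798674

0.798674


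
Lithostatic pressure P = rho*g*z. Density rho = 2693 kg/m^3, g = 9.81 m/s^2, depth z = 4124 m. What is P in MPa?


P = rho * g * z / 1e6
= 2693 * 9.81 * 4124 / 1e6
= 108949192.92 / 1e6
= 108.9492 MPa

108.9492


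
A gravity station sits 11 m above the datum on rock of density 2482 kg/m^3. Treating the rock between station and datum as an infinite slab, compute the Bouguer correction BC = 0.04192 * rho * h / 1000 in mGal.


BC = 0.04192 * rho * h / 1000
= 0.04192 * 2482 * 11 / 1000
= 1.1445 mGal

1.1445


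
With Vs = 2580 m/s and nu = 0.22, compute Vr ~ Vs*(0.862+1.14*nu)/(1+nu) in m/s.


Numerator factor = 0.862 + 1.14*0.22 = 1.1128
Denominator = 1 + 0.22 = 1.22
Vr = 2580 * 1.1128 / 1.22 = 2353.3 m/s

2353.3


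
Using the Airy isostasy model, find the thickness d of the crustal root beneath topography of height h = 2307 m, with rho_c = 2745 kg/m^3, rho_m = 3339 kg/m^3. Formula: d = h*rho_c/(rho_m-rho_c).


rho_m - rho_c = 3339 - 2745 = 594
d = 2307 * 2745 / 594
= 6332715 / 594
= 10661.14 m

10661.14


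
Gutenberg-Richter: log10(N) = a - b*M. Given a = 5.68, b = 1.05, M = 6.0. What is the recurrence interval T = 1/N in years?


log10(N) = 5.68 - 1.05*6.0 = -0.62
N = 10^-0.62 = 0.239883
T = 1/N = 1/0.239883 = 4.1687 years

4.1687


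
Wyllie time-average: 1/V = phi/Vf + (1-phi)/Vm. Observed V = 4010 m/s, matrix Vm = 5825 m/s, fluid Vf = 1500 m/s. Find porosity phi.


1/V - 1/Vm = 1/4010 - 1/5825 = 7.77e-05
1/Vf - 1/Vm = 1/1500 - 1/5825 = 0.00049499
phi = 7.77e-05 / 0.00049499 = 0.157

0.157


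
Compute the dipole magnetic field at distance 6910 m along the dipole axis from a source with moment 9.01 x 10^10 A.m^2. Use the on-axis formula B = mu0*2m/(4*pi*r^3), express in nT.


m = 9.01 x 10^10 = 90100000000 A.m^2
2m = 180200000000 A.m^2
r^3 = 6910^3 = 329939371000
B = (4pi*10^-7) * 180200000000 / (4*pi * 329939371000) * 1e9
= 226445.998471 / 4146140416254.55 * 1e9
= 54.6161 nT

54.6161


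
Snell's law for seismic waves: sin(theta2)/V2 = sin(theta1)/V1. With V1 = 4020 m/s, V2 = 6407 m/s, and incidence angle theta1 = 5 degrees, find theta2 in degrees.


sin(theta1) = sin(5 deg) = 0.087156
sin(theta2) = V2/V1 * sin(theta1) = 6407/4020 * 0.087156 = 0.138907
theta2 = arcsin(0.138907) = 7.9846 degrees

7.9846


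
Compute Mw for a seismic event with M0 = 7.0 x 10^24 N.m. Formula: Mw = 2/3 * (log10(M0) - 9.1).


log10(M0) = log10(7.0 x 10^24) = 24.8451
Mw = 2/3 * (24.8451 - 9.1)
= 2/3 * 15.7451
= 10.5

10.5


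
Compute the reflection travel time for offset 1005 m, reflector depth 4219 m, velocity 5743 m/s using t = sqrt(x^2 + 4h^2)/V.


x^2 + 4h^2 = 1005^2 + 4*4219^2 = 1010025 + 71199844 = 72209869
sqrt(72209869) = 8497.639
t = 8497.639 / 5743 = 1.4797 s

1.4797
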